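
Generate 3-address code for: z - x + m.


Break into single-operator statements:
t1 = z - x
t2 = t1 + m


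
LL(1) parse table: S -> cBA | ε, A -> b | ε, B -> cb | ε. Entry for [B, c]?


For [B, c]: 'c' ∈ FIRST(cb)
Entry: B -> cb


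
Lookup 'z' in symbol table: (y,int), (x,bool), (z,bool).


Lookup 'z' → type bool


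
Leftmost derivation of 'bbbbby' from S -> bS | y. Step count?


Derivation: S => bS => bbS => bbbS => bbbbS => bbbbbS => bbbbby
Steps: 6


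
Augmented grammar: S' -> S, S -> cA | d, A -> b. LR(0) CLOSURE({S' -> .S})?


Start: S' -> .S
For each item with dot before a nonterminal B, add B -> .γ for every B-production
Closure: [S' -> .S, S -> .cA, S -> .d]


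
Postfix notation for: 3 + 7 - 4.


Left to right (same or higher precedence on left)
Postfix: 3 7 + 4 -


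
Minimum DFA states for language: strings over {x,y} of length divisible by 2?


Track length mod 2: states 0..1, accept at 0
Minimal DFA: 2 states


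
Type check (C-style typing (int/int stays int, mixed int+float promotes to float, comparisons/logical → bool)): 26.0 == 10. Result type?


Operand types: float == int
Rule: comparison yields bool
Result type: bool


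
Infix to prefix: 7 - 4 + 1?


left-to-right (same/higher precedence on left): tree is (+ (- 7 4) 1)
Prefix: + - 7 4 1


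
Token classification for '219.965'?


Pattern: digits with a decimal point
Type: FLOAT_LITERAL


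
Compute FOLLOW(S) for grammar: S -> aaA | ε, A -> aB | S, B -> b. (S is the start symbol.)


$ ∈ FOLLOW(S). For each A -> αBβ: add FIRST(β)\{ε} to FOLLOW(B); if β nullable, add FOLLOW(A).
FOLLOW(S) = {$}


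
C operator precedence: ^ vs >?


'>' is relational (level 7); '^' is bitwise XOR (level 4)
Higher level binds tighter
'>' has higher precedence than '^'


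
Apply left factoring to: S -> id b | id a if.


Common prefix: 'id'
Factored: S -> id S', S' -> b | a if


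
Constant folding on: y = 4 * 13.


4 * 13 = 52 at compile time
Optimized: y = 52


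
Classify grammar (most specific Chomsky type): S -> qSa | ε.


Single nonterminal LHS, but q^n a^n is not regular
Classification: Type 2 (Context-Free)


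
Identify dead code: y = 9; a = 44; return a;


y is assigned but never read
Dead: 'y = 9'


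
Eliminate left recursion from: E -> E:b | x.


Left-recursive alternatives: E:b; non-recursive: x
Introduce E': E -> xE', E' -> :bE' | ε


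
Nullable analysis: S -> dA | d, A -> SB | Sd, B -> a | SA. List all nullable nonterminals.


A nonterminal is nullable iff some alternative derives ε (directly, or every symbol in it is nullable)
Nullable: {}


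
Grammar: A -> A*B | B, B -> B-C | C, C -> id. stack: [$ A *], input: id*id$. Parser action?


no handle ('A*' is not any RHS); shift 'id'
Action: shift


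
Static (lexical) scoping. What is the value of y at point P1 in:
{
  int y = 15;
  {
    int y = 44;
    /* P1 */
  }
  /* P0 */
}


y declared in the same block as P1
y = 44


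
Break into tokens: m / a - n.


Scan left to right, longest-match per lexeme
Tokens: ID(m), OP(/), ID(a), OP(-), ID(n)


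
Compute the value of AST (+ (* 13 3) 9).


Evaluate inner: (* 13 3) = 39
Evaluate root: (+ 39 9) = 48
Result: 48


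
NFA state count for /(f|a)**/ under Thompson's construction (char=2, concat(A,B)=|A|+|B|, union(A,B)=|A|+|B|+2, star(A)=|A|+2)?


Syntax tree has 2 char leaf(s), 1 union(s), 2 star(s)
chars contribute 2×2 = 4; each union adds +2; each star adds +2
Total: 4 + 2 + 4 = 10 states


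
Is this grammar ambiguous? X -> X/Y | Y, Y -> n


precedence layered via separate nonterminal Y: deterministic
Unambiguous


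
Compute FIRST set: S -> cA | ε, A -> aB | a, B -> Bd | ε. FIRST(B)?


Per alternative of B: FIRST(Bd) = {d}; FIRST(ε) = {ε}
FIRST(B) = {d, ε}


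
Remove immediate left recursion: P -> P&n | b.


Left-recursive alternatives: P&n; non-recursive: b
Introduce P': P -> bP', P' -> &nP' | ε


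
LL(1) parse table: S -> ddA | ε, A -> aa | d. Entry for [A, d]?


For [A, d]: 'd' ∈ FIRST(d)
Entry: A -> d


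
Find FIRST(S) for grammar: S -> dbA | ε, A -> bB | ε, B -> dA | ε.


Per alternative of S: FIRST(dbA) = {d}; FIRST(ε) = {ε}
FIRST(S) = {d, ε}


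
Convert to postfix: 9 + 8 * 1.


* has higher precedence, evaluate 8*1 first
Postfix: 9 8 1 * +


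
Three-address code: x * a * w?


Break into single-operator statements:
t1 = x * a
t2 = t1 * w


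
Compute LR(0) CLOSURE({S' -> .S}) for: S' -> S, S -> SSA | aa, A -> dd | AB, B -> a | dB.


Start: S' -> .S
For each item with dot before a nonterminal B, add B -> .γ for every B-production
Closure: [S' -> .S, S -> .SSA, S -> .aa]


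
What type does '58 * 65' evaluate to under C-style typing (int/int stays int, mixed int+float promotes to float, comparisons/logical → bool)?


Operand types: int * int
Rule: mixed int/float promotes to float; int/int stays int
Result type: int


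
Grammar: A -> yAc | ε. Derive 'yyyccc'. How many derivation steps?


Derivation: A => yAc => yyAcc => yyyAccc => yyyccc
Steps: 4


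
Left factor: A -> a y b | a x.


Common prefix: 'a'
Factored: A -> a A', A' -> y b | x


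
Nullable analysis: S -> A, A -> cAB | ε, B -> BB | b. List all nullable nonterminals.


A nonterminal is nullable iff some alternative derives ε (directly, or every symbol in it is nullable)
Nullable: {A, S}


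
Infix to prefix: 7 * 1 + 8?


left-to-right (same/higher precedence on left): tree is (+ (* 7 1) 8)
Prefix: + * 7 1 8


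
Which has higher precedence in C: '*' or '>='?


'*' is multiplicative (level 10); '>=' is relational (level 7)
Higher level binds tighter
'*' has higher precedence than '>='


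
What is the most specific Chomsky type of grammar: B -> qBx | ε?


Single nonterminal LHS, but q^n x^n is not regular
Classification: Type 2 (Context-Free)


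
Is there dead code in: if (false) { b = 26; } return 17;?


condition is constant false, so the whole block is unreachable
Dead: 'if (false) { b = 26; }'


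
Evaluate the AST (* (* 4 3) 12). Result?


Evaluate inner: (* 4 3) = 12
Evaluate root: (* 12 12) = 144
Result: 144


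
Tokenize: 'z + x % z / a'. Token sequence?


Scan left to right, longest-match per lexeme
Tokens: ID(z), OP(+), ID(x), OP(%), ID(z), OP(/), ID(a)


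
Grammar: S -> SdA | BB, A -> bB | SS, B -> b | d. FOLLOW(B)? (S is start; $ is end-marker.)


$ ∈ FOLLOW(S). For each A -> αBβ: add FIRST(β)\{ε} to FOLLOW(B); if β nullable, add FOLLOW(A).
FOLLOW(B) = {$, b, d}


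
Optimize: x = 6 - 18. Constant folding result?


6 - 18 = -12 at compile time
Optimized: x = -12


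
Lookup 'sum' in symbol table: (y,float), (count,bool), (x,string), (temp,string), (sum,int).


Lookup 'sum' → type int


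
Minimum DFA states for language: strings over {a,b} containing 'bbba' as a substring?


KMP-style automaton: 4 progress states + 1 absorbing accept = 5
Minimal DFA: 5 states


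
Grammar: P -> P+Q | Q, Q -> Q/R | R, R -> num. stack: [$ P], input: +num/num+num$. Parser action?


shift '+' to continue P -> P+Q
Action: shift


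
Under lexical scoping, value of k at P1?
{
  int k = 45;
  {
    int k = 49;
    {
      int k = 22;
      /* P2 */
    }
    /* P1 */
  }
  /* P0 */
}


k declared in the same block as P1
k = 49


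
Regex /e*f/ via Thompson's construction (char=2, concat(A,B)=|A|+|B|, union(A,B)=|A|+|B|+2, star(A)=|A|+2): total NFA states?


Syntax tree has 2 char leaf(s), 0 union(s), 1 star(s)
chars contribute 2×2 = 4; each union adds +2; each star adds +2
Total: 4 + 0 + 2 = 6 states


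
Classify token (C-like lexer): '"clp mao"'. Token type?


Pattern: double-quoted sequence
Type: STRING_LITERAL


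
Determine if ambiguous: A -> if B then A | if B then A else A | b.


dangling else: 'if B then if B then b else b' parses two ways
Ambiguous


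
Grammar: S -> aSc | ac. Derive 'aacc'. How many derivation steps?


Derivation: S => aSc => aacc
Steps: 2


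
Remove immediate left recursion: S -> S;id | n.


Left-recursive alternatives: S;id; non-recursive: n
Introduce S': S -> nS', S' -> ;idS' | ε


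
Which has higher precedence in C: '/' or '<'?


'/' is multiplicative (level 10); '<' is relational (level 7)
Higher level binds tighter
'/' has higher precedence than '<'


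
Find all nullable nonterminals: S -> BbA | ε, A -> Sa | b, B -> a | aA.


A nonterminal is nullable iff some alternative derives ε (directly, or every symbol in it is nullable)
Nullable: {S}


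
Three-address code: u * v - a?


Break into single-operator statements:
t1 = u * v
t2 = t1 - a


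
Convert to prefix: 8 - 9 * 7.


'*' binds tighter: tree is (- 8 (* 9 7))
Prefix: - 8 * 9 7


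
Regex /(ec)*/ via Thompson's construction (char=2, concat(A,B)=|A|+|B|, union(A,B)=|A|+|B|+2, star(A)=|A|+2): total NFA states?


Syntax tree has 2 char leaf(s), 0 union(s), 1 star(s)
chars contribute 2×2 = 4; each union adds +2; each star adds +2
Total: 4 + 0 + 2 = 6 states


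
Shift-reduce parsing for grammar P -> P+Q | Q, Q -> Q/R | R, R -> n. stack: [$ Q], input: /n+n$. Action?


shift '/' to continue Q -> Q/R
Action: shift


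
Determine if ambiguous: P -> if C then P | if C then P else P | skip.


dangling else: 'if C then if C then skip else skip' parses two ways
Ambiguous


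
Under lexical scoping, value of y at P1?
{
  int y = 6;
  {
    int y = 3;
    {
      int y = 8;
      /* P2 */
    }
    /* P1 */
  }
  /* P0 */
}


y declared in the same block as P1
y = 3


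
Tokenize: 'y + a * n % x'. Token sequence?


Scan left to right, longest-match per lexeme
Tokens: ID(y), OP(+), ID(a), OP(*), ID(n), OP(%), ID(x)


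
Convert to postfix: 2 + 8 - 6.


Left to right (same or higher precedence on left)
Postfix: 2 8 + 6 -


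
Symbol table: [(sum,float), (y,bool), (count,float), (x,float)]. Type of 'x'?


Lookup 'x' → type float


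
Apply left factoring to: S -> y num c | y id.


Common prefix: 'y'
Factored: S -> y S', S' -> num c | id


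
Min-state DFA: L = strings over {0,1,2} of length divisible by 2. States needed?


Track length mod 2: states 0..1, accept at 0
Minimal DFA: 2 states


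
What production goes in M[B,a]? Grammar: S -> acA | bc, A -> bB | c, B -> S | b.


For [B, a]: 'a' ∈ FIRST(S)
Entry: B -> S


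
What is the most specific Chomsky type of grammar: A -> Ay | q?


Left-linear: every RHS is a terminal or one nonterminal followed by a terminal
Classification: Type 3 (Regular)


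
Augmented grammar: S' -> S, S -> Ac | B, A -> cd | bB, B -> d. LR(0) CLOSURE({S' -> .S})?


Start: S' -> .S
For each item with dot before a nonterminal B, add B -> .γ for every B-production
Closure: [S' -> .S, S -> .Ac, S -> .B, A -> .cd, A -> .bB, B -> .d]


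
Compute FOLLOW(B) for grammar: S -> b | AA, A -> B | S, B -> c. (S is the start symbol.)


$ ∈ FOLLOW(S). For each A -> αBβ: add FIRST(β)\{ε} to FOLLOW(B); if β nullable, add FOLLOW(A).
FOLLOW(B) = {$, b, c}


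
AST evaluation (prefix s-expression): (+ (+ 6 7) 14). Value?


Evaluate inner: (+ 6 7) = 13
Evaluate root: (+ 13 14) = 27
Result: 27


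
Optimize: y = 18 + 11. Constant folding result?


18 + 11 = 29 at compile time
Optimized: y = 29


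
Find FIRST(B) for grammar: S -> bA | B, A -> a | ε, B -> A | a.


Per alternative of B: FIRST(A) = {a, ε}; FIRST(a) = {a}
FIRST(B) = {a, ε}


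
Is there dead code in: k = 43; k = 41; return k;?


first assignment to k is overwritten before any read
Dead: 'k = 43'


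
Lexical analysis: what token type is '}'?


Pattern: delimiter/punctuation
Type: PUNCTUATION


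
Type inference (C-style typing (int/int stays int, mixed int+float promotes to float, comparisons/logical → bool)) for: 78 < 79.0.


Operand types: int < float
Rule: comparison yields bool
Result type: bool


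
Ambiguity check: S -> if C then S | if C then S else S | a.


dangling else: 'if C then if C then a else a' parses two ways
Ambiguous


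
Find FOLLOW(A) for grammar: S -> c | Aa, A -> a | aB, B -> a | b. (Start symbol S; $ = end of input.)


$ ∈ FOLLOW(S). For each A -> αBβ: add FIRST(β)\{ε} to FOLLOW(B); if β nullable, add FOLLOW(A).
FOLLOW(A) = {a}


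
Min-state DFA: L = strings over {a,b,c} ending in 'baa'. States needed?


Track the longest suffix of input matching a prefix of 'baa': 4 classes (prefixes of length 0..3)
Minimal DFA: 4 states


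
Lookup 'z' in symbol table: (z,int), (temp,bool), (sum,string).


Lookup 'z' → type int


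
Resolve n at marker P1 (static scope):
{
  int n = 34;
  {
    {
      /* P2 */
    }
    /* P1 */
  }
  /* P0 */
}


P1's block does not declare n; resolves to the enclosing declaration at depth 0
n = 34


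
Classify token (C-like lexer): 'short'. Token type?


Pattern: reserved word
Type: KEYWORD


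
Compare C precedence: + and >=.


'+' is additive (level 9); '>=' is relational (level 7)
Higher level binds tighter
'+' has higher precedence than '>='


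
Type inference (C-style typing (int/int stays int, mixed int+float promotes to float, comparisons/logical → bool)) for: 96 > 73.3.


Operand types: int > float
Rule: comparison yields bool
Result type: bool


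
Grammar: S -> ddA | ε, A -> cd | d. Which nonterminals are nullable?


A nonterminal is nullable iff some alternative derives ε (directly, or every symbol in it is nullable)
Nullable: {S}


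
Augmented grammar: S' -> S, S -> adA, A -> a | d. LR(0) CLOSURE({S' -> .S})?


Start: S' -> .S
For each item with dot before a nonterminal B, add B -> .γ for every B-production
Closure: [S' -> .S, S -> .adA]


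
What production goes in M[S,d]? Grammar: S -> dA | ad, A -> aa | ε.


For [S, d]: 'd' ∈ FIRST(dA)
Entry: S -> dA


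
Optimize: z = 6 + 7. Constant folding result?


6 + 7 = 13 at compile time
Optimized: z = 13


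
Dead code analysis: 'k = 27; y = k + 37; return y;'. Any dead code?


k is read by y's definition; y is returned
No dead code


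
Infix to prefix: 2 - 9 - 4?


left-to-right (same/higher precedence on left): tree is (- (- 2 9) 4)
Prefix: - - 2 9 4


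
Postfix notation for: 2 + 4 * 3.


* has higher precedence, evaluate 4*3 first
Postfix: 2 4 3 * +


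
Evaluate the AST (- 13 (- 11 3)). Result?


Evaluate inner: (- 11 3) = 8
Evaluate root: (- 13 8) = 5
Result: 5


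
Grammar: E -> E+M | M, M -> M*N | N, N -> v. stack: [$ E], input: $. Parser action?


start symbol E on stack, input exhausted
Action: accept


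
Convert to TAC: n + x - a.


Break into single-operator statements:
t1 = n + x
t2 = t1 - a


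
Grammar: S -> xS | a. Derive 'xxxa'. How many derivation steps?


Derivation: S => xS => xxS => xxxS => xxxa
Steps: 4


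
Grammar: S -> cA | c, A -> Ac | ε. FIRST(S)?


Per alternative of S: FIRST(cA) = {c}; FIRST(c) = {c}
FIRST(S) = {c}


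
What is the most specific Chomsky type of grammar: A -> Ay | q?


Left-linear: every RHS is a terminal or one nonterminal followed by a terminal
Classification: Type 3 (Regular)


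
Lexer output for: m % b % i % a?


Scan left to right, longest-match per lexeme
Tokens: ID(m), OP(%), ID(b), OP(%), ID(i), OP(%), ID(a)


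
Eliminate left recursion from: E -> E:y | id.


Left-recursive alternatives: E:y; non-recursive: id
Introduce E': E -> idE', E' -> :yE' | ε


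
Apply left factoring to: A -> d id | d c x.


Common prefix: 'd'
Factored: A -> d A', A' -> id | c x


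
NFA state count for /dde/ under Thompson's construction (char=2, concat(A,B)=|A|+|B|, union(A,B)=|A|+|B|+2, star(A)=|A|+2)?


Syntax tree has 3 char leaf(s), 0 union(s), 0 star(s)
chars contribute 3×2 = 6; each union adds +2; each star adds +2
Total: 6 + 0 + 0 = 6 states


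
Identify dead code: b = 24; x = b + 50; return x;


b is read by x's definition; x is returned
No dead code


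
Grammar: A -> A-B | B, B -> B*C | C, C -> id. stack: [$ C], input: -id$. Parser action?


'C' (not preceded by B*) is the handle for B -> C
Action: reduce (B -> C)


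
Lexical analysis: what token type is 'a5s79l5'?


Pattern: letter/underscore followed by alphanumerics, not a keyword
Type: IDENTIFIER


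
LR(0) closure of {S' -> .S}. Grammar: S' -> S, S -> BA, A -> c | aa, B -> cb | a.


Start: S' -> .S
For each item with dot before a nonterminal B, add B -> .γ for every B-production
Closure: [S' -> .S, S -> .BA, B -> .cb, B -> .a]


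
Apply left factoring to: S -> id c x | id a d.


Common prefix: 'id'
Factored: S -> id S', S' -> c x | a d


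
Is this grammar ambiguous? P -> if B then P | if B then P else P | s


dangling else: 'if B then if B then s else s' parses two ways
Ambiguous


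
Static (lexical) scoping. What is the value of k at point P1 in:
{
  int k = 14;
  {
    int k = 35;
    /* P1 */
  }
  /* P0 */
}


k declared in the same block as P1
k = 35


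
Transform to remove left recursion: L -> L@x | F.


Left-recursive alternatives: L@x; non-recursive: F
Introduce L': L -> FL', L' -> @xL' | ε


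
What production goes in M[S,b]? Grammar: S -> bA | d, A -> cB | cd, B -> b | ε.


For [S, b]: 'b' ∈ FIRST(bA)
Entry: S -> bA


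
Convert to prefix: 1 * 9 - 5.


left-to-right (same/higher precedence on left): tree is (- (* 1 9) 5)
Prefix: - * 1 9 5


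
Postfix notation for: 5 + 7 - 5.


Left to right (same or higher precedence on left)
Postfix: 5 7 + 5 -


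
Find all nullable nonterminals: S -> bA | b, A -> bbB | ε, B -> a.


A nonterminal is nullable iff some alternative derives ε (directly, or every symbol in it is nullable)
Nullable: {A}


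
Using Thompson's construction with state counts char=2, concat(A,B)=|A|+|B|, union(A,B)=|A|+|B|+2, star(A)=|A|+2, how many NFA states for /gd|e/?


Syntax tree has 3 char leaf(s), 1 union(s), 0 star(s)
chars contribute 3×2 = 6; each union adds +2; each star adds +2
Total: 6 + 2 + 0 = 8 states


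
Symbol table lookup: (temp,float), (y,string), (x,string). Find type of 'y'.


Lookup 'y' → type string


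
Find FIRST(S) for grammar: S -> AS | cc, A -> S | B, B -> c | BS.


Per alternative of S: FIRST(AS) = {c}; FIRST(cc) = {c}
FIRST(S) = {c}


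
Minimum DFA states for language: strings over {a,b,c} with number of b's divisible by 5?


Track (count of b) mod 5: states 0..4, accept at 0
Minimal DFA: 5 states


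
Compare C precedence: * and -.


'*' is multiplicative (level 10); '-' is additive (level 9)
Higher level binds tighter
'*' has higher precedence than '-'


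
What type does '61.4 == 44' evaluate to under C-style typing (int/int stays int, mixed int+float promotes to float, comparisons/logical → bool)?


Operand types: float == int
Rule: comparison yields bool
Result type: bool


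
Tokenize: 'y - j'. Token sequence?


Scan left to right, longest-match per lexeme
Tokens: ID(y), OP(-), ID(j)


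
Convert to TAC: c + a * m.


Break into single-operator statements:
t1 = a * m
t2 = c + t1


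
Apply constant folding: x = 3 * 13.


3 * 13 = 39 at compile time
Optimized: x = 39


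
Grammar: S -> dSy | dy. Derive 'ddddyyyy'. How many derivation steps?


Derivation: S => dSy => ddSyy => dddSyyy => ddddyyyy
Steps: 4


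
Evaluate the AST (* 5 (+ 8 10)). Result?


Evaluate inner: (+ 8 10) = 18
Evaluate root: (* 5 18) = 90
Result: 90


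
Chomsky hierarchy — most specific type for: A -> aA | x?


Right-linear: every RHS is a terminal or a terminal followed by one nonterminal
Classification: Type 3 (Regular)


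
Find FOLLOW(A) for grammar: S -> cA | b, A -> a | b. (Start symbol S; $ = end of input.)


$ ∈ FOLLOW(S). For each A -> αBβ: add FIRST(β)\{ε} to FOLLOW(B); if β nullable, add FOLLOW(A).
FOLLOW(A) = {$}


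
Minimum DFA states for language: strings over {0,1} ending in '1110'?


Track the longest suffix of input matching a prefix of '1110': 5 classes (prefixes of length 0..4)
Minimal DFA: 5 states


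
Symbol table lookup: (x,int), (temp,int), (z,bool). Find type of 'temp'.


Lookup 'temp' → type int


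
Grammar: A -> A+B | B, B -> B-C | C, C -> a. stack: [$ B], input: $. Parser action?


lookahead ∉ {-} so B won't extend; reduce A -> B
Action: reduce (A -> B)


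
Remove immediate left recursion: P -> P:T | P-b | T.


Left-recursive alternatives: P:T, P-b; non-recursive: T
Introduce P': P -> TP', P' -> :TP' | -bP' | ε


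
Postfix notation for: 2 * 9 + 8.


Left to right (same or higher precedence on left)
Postfix: 2 9 * 8 +


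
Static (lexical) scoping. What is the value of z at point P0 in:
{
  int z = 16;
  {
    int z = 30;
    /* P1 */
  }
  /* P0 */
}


z declared in the same block as P0
z = 16


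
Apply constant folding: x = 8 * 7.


8 * 7 = 56 at compile time
Optimized: x = 56


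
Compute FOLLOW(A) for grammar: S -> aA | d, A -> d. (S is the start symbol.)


$ ∈ FOLLOW(S). For each A -> αBβ: add FIRST(β)\{ε} to FOLLOW(B); if β nullable, add FOLLOW(A).
FOLLOW(A) = {$}


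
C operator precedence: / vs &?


'/' is multiplicative (level 10); '&' is bitwise AND (level 5)
Higher level binds tighter
'/' has higher precedence than '&'


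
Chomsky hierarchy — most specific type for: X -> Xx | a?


Left-linear: every RHS is a terminal or one nonterminal followed by a terminal
Classification: Type 3 (Regular)


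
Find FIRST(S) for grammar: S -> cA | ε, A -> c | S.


Per alternative of S: FIRST(cA) = {c}; FIRST(ε) = {ε}
FIRST(S) = {c, ε}


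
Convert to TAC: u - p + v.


Break into single-operator statements:
t1 = u - p
t2 = t1 + v


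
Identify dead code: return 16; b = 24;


statement follows a return and is unreachable
Dead: 'b = 24'


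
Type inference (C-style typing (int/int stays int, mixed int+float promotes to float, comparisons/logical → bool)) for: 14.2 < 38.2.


Operand types: float < float
Rule: comparison yields bool
Result type: bool


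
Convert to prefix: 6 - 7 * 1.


'*' binds tighter: tree is (- 6 (* 7 1))
Prefix: - 6 * 7 1


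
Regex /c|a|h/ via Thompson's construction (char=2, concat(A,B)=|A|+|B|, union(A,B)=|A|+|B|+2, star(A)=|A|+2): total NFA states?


Syntax tree has 3 char leaf(s), 2 union(s), 0 star(s)
chars contribute 3×2 = 6; each union adds +2; each star adds +2
Total: 6 + 4 + 0 = 10 states


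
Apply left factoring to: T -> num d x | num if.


Common prefix: 'num'
Factored: T -> num T', T' -> d x | if


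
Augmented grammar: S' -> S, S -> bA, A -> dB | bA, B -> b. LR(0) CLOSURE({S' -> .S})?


Start: S' -> .S
For each item with dot before a nonterminal B, add B -> .γ for every B-production
Closure: [S' -> .S, S -> .bA]


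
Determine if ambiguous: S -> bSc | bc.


balanced b^n…c^n: each string has a unique parse
Unambiguous


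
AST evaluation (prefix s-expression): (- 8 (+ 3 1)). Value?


Evaluate inner: (+ 3 1) = 4
Evaluate root: (- 8 4) = 4
Result: 4


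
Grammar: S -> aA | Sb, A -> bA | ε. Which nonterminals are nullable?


A nonterminal is nullable iff some alternative derives ε (directly, or every symbol in it is nullable)
Nullable: {A}


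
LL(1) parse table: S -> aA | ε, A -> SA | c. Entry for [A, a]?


For [A, a]: 'a' ∈ FIRST(SA)
Entry: A -> SA


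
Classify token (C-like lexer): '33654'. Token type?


Pattern: digits only
Type: INTEGER_LITERAL


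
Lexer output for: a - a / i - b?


Scan left to right, longest-match per lexeme
Tokens: ID(a), OP(-), ID(a), OP(/), ID(i), OP(-), ID(b)


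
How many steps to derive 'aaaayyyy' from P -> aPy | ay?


Derivation: P => aPy => aaPyy => aaaPyyy => aaaayyyy
Steps: 4


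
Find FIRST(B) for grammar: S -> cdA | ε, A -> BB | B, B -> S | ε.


Per alternative of B: FIRST(S) = {c, ε}; FIRST(ε) = {ε}
FIRST(B) = {c, ε}


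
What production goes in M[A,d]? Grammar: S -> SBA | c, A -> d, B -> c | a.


For [A, d]: 'd' ∈ FIRST(d)
Entry: A -> d


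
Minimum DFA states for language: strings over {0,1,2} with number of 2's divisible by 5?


Track (count of 2) mod 5: states 0..4, accept at 0
Minimal DFA: 5 states


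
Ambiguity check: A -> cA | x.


right-linear, alternatives start with distinct terminals 'c' vs 'x': unique leftmost derivation
Unambiguous


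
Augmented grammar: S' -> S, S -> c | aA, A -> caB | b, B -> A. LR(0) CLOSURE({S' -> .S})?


Start: S' -> .S
For each item with dot before a nonterminal B, add B -> .γ for every B-production
Closure: [S' -> .S, S -> .c, S -> .aA]


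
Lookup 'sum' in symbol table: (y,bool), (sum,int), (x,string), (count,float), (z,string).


Lookup 'sum' → type int


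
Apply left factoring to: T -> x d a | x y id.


Common prefix: 'x'
Factored: T -> x T', T' -> d a | y id


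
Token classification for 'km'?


Pattern: letter/underscore followed by alphanumerics, not a keyword
Type: IDENTIFIER


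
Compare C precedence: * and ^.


'*' is multiplicative (level 10); '^' is bitwise XOR (level 4)
Higher level binds tighter
'*' has higher precedence than '^'


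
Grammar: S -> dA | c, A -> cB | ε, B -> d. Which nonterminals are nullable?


A nonterminal is nullable iff some alternative derives ε (directly, or every symbol in it is nullable)
Nullable: {A}


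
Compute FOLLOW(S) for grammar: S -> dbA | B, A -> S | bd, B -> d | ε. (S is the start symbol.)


$ ∈ FOLLOW(S). For each A -> αBβ: add FIRST(β)\{ε} to FOLLOW(B); if β nullable, add FOLLOW(A).
FOLLOW(S) = {$}


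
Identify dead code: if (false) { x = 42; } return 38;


condition is constant false, so the whole block is unreachable
Dead: 'if (false) { x = 42; }'


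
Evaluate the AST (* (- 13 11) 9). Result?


Evaluate inner: (- 13 11) = 2
Evaluate root: (* 2 9) = 18
Result: 18


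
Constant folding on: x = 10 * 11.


10 * 11 = 110 at compile time
Optimized: x = 110


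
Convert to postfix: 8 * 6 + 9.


Left to right (same or higher precedence on left)
Postfix: 8 6 * 9 +


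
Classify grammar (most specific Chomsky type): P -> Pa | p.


Left-linear: every RHS is a terminal or one nonterminal followed by a terminal
Classification: Type 3 (Regular)


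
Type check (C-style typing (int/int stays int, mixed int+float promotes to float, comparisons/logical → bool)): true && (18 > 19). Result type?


Operand types: bool && bool
Rule: logical operators take bool operands and yield bool
Result type: bool


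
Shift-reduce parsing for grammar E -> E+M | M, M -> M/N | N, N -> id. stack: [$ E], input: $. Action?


start symbol E on stack, input exhausted
Action: accept


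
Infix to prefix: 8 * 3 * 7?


left-to-right (same/higher precedence on left): tree is (* (* 8 3) 7)
Prefix: * * 8 3 7


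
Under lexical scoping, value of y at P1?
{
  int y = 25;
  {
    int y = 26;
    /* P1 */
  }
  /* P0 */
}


y declared in the same block as P1
y = 26


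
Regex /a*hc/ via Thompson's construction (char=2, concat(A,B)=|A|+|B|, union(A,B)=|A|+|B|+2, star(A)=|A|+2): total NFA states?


Syntax tree has 3 char leaf(s), 0 union(s), 1 star(s)
chars contribute 3×2 = 6; each union adds +2; each star adds +2
Total: 6 + 0 + 2 = 8 states


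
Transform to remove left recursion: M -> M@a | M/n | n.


Left-recursive alternatives: M@a, M/n; non-recursive: n
Introduce M': M -> nM', M' -> @aM' | /nM' | ε


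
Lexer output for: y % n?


Scan left to right, longest-match per lexeme
Tokens: ID(y), OP(%), ID(n)


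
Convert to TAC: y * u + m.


Break into single-operator statements:
t1 = y * u
t2 = t1 + m


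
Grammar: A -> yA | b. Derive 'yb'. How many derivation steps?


Derivation: A => yA => yb
Steps: 2


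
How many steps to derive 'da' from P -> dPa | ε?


Derivation: P => dPa => da
Steps: 2


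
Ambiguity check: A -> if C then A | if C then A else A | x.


dangling else: 'if C then if C then x else x' parses two ways
Ambiguous


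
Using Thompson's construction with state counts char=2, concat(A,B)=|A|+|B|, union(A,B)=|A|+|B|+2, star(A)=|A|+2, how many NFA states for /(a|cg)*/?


Syntax tree has 3 char leaf(s), 1 union(s), 1 star(s)
chars contribute 3×2 = 6; each union adds +2; each star adds +2
Total: 6 + 2 + 2 = 10 states


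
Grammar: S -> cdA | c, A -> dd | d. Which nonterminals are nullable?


A nonterminal is nullable iff some alternative derives ε (directly, or every symbol in it is nullable)
Nullable: {}


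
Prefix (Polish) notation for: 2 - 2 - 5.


left-to-right (same/higher precedence on left): tree is (- (- 2 2) 5)
Prefix: - - 2 2 5


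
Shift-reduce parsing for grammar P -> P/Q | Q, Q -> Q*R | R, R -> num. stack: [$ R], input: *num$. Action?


'R' (not preceded by Q*) is the handle for Q -> R
Action: reduce (Q -> R)


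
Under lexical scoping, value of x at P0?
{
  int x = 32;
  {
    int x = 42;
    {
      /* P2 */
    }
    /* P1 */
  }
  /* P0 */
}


x declared in the same block as P0
x = 32


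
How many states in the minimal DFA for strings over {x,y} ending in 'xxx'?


Track the longest suffix of input matching a prefix of 'xxx': 4 classes (prefixes of length 0..3)
Minimal DFA: 4 states


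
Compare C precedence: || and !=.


'!=' is equality (level 6); '||' is logical OR (level 1)
Higher level binds tighter
'!=' has higher precedence than '||'


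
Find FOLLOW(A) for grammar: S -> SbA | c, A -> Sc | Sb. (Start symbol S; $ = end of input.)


$ ∈ FOLLOW(S). For each A -> αBβ: add FIRST(β)\{ε} to FOLLOW(B); if β nullable, add FOLLOW(A).
FOLLOW(A) = {$, b, c}


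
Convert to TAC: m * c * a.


Break into single-operator statements:
t1 = m * c
t2 = t1 * a


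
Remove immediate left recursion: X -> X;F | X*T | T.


Left-recursive alternatives: X;F, X*T; non-recursive: T
Introduce X': X -> TX', X' -> ;FX' | *TX' | ε


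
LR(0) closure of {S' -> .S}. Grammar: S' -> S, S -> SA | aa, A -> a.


Start: S' -> .S
For each item with dot before a nonterminal B, add B -> .γ for every B-production
Closure: [S' -> .S, S -> .SA, S -> .aa]


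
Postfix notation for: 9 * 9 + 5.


Left to right (same or higher precedence on left)
Postfix: 9 9 * 5 +


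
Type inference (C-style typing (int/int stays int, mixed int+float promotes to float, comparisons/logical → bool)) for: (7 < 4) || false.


Operand types: bool || bool
Rule: logical operators take bool operands and yield bool
Result type: bool


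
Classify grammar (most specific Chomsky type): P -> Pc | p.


Left-linear: every RHS is a terminal or one nonterminal followed by a terminal
Classification: Type 3 (Regular)


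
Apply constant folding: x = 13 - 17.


13 - 17 = -4 at compile time
Optimized: x = -4


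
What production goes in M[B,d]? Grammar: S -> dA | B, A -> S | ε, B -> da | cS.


For [B, d]: 'd' ∈ FIRST(da)
Entry: B -> da


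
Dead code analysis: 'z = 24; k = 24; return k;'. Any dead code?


z is assigned but never read
Dead: 'z = 24'


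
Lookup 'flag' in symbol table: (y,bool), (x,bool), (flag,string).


Lookup 'flag' → type string


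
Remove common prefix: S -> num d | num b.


Common prefix: 'num'
Factored: S -> num S', S' -> d | b


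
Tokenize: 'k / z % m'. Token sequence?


Scan left to right, longest-match per lexeme
Tokens: ID(k), OP(/), ID(z), OP(%), ID(m)


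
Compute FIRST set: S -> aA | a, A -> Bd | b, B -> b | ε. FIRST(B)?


Per alternative of B: FIRST(b) = {b}; FIRST(ε) = {ε}
FIRST(B) = {b, ε}


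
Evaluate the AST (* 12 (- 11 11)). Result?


Evaluate inner: (- 11 11) = 0
Evaluate root: (* 12 0) = 0
Result: 0


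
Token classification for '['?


Pattern: delimiter/punctuation
Type: PUNCTUATION


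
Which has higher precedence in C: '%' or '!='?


'%' is multiplicative (level 10); '!=' is equality (level 6)
Higher level binds tighter
'%' has higher precedence than '!='


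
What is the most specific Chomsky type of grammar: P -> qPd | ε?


Single nonterminal LHS, but q^n d^n is not regular
Classification: Type 2 (Context-Free)


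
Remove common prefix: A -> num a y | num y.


Common prefix: 'num'
Factored: A -> num A', A' -> a y | y


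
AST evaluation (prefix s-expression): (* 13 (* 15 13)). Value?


Evaluate inner: (* 15 13) = 195
Evaluate root: (* 13 195) = 2535
Result: 2535


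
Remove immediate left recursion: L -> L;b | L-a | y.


Left-recursive alternatives: L;b, L-a; non-recursive: y
Introduce L': L -> yL', L' -> ;bL' | -aL' | ε


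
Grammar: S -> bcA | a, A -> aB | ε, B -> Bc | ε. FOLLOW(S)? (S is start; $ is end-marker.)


$ ∈ FOLLOW(S). For each A -> αBβ: add FIRST(β)\{ε} to FOLLOW(B); if β nullable, add FOLLOW(A).
FOLLOW(S) = {$}


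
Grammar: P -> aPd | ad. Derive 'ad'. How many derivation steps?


Derivation: P => ad
Steps: 1


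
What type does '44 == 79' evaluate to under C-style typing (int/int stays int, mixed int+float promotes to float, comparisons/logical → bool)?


Operand types: int == int
Rule: comparison yields bool
Result type: bool


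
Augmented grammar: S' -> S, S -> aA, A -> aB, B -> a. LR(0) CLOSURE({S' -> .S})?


Start: S' -> .S
For each item with dot before a nonterminal B, add B -> .γ for every B-production
Closure: [S' -> .S, S -> .aA]


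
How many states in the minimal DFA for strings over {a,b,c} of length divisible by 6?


Track length mod 6: states 0..5, accept at 0
Minimal DFA: 6 states


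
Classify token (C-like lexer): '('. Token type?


Pattern: delimiter/punctuation
Type: PUNCTUATION


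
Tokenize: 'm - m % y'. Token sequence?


Scan left to right, longest-match per lexeme
Tokens: ID(m), OP(-), ID(m), OP(%), ID(y)


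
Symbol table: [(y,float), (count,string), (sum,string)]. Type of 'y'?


Lookup 'y' → type float


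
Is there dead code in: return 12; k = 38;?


statement follows a return and is unreachable
Dead: 'k = 38'


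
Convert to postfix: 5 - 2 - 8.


Left to right (same or higher precedence on left)
Postfix: 5 2 - 8 -


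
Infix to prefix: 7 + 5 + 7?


left-to-right (same/higher precedence on left): tree is (+ (+ 7 5) 7)
Prefix: + + 7 5 7


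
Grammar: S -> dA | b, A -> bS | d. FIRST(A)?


Per alternative of A: FIRST(bS) = {b}; FIRST(d) = {d}
FIRST(A) = {b, d}


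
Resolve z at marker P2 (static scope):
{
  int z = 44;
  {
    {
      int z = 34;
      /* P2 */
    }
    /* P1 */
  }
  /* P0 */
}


z declared in the same block as P2
z = 34


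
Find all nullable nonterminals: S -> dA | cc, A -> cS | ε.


A nonterminal is nullable iff some alternative derives ε (directly, or every symbol in it is nullable)
Nullable: {A}


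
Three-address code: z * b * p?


Break into single-operator statements:
t1 = z * b
t2 = t1 * p


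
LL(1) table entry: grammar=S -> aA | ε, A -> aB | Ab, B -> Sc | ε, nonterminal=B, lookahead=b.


For [B, b]: ε is nullable and 'b' ∈ FOLLOW(B)
Entry: B -> ε


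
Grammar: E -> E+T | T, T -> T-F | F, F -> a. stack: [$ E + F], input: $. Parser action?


'F' (not preceded by T-) is the handle for T -> F
Action: reduce (T -> F)


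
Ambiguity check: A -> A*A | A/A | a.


'a*a/a' has two parse trees (no precedence encoded between * and /)
Ambiguous


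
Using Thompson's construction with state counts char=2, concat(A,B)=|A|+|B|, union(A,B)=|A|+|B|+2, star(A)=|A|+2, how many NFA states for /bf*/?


Syntax tree has 2 char leaf(s), 0 union(s), 1 star(s)
chars contribute 2×2 = 4; each union adds +2; each star adds +2
Total: 4 + 0 + 2 = 6 states


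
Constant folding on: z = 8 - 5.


8 - 5 = 3 at compile time
Optimized: z = 3


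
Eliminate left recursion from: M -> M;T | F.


Left-recursive alternatives: M;T; non-recursive: F
Introduce M': M -> FM', M' -> ;TM' | ε


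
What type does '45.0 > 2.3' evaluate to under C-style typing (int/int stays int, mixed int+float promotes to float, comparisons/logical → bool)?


Operand types: float > float
Rule: comparison yields bool
Result type: bool


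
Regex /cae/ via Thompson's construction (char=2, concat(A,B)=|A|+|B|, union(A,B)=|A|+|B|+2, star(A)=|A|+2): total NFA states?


Syntax tree has 3 char leaf(s), 0 union(s), 0 star(s)
chars contribute 3×2 = 6; each union adds +2; each star adds +2
Total: 6 + 0 + 0 = 6 states


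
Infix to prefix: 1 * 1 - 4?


left-to-right (same/higher precedence on left): tree is (- (* 1 1) 4)
Prefix: - * 1 1 4


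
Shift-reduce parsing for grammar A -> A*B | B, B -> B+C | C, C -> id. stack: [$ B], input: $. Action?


lookahead ∉ {+} so B won't extend; reduce A -> B
Action: reduce (A -> B)


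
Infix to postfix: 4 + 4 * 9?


* has higher precedence, evaluate 4*9 first
Postfix: 4 4 9 * +


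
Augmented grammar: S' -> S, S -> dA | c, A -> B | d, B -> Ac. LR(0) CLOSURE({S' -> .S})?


Start: S' -> .S
For each item with dot before a nonterminal B, add B -> .γ for every B-production
Closure: [S' -> .S, S -> .dA, S -> .c]


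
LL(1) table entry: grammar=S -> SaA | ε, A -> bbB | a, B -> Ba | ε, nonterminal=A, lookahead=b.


For [A, b]: 'b' ∈ FIRST(bbB)
Entry: A -> bbB


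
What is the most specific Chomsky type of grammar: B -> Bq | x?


Left-linear: every RHS is a terminal or one nonterminal followed by a terminal
Classification: Type 3 (Regular)


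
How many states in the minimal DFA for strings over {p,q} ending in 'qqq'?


Track the longest suffix of input matching a prefix of 'qqq': 4 classes (prefixes of length 0..3)
Minimal DFA: 4 states


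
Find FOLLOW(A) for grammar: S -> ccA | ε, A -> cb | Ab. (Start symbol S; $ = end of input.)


$ ∈ FOLLOW(S). For each A -> αBβ: add FIRST(β)\{ε} to FOLLOW(B); if β nullable, add FOLLOW(A).
FOLLOW(A) = {$, b}


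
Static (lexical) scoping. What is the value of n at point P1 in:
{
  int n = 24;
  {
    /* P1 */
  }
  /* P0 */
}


P1's block does not declare n; resolves to the enclosing declaration at depth 0
n = 24


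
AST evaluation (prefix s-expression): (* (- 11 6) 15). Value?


Evaluate inner: (- 11 6) = 5
Evaluate root: (* 5 15) = 75
Result: 75


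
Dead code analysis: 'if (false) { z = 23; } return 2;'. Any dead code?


condition is constant false, so the whole block is unreachable
Dead: 'if (false) { z = 23; }'


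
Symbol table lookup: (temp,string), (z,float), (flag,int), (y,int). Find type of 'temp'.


Lookup 'temp' → type string


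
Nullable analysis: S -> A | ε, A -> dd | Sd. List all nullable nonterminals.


A nonterminal is nullable iff some alternative derives ε (directly, or every symbol in it is nullable)
Nullable: {S}


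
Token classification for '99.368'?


Pattern: digits with a decimal point
Type: FLOAT_LITERAL


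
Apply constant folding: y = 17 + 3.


17 + 3 = 20 at compile time
Optimized: y = 20


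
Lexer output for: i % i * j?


Scan left to right, longest-match per lexeme
Tokens: ID(i), OP(%), ID(i), OP(*), ID(j)


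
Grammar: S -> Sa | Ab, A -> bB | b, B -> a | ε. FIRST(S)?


Per alternative of S: FIRST(Sa) = {b}; FIRST(Ab) = {b}
FIRST(S) = {b}
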